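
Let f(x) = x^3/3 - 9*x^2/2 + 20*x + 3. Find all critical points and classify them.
f'(x) = x^2 - 9*x + 20

Solve f'(x) = 0:
  Factor: x^2 - 9*x + 20 = (x - 5)*(x - 4) = 0.
  ⇒ x = 4, 5

f''(x) = 2*x - 9
Second-derivative test at each critical point:
  f''(4) = -1 < 0 → local maximum
  f''(5) = 1 > 0 → local minimum

Critical points: x = 4 (local maximum); x = 5 (local minimum)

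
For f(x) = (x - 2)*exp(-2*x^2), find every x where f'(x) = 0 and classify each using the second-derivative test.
f'(x) = (-4*x*(x - 2) + 1)*exp(-2*x^2)

Solve f'(x) = 0:
  f'(x) = (-4*x^2 + 8*x + 1)·exp(-2*x^2) and exp(-2*x^2) > 0 for every x, so f'(x) = 0 ⇔ -4*x^2 + 8*x + 1 = 0.
  4*x^2 - 8*x - 1 = 0 has no rational roots; quadratic formula: x = (8 ± √80)/8.
  ⇒ x = 1 - sqrt(5)/2 ≈ -0.1180, 1 + sqrt(5)/2 ≈ 2.1180

f''(x) = 4*(4*x^2*(x - 2) - 3*x + 2)*exp(-2*x^2)
Second-derivative test at each critical point:
  f''(-0.1180) = 8.6985 > 0 → local minimum
  f''(2.1180) = -0.0011 < 0 → local maximum

Critical points: x = 1 - sqrt(5)/2 ≈ -0.1180 (local minimum); x = 1 + sqrt(5)/2 ≈ 2.1180 (local maximum)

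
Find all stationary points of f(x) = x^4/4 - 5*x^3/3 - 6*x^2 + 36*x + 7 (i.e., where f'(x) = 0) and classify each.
f'(x) = x^3 - 5*x^2 - 12*x + 36

Solve f'(x) = 0:
  Factor: x^3 - 5*x^2 - 12*x + 36 = (x - 6)*(x - 2)*(x + 3) = 0.
  ⇒ x = -3, 2, 6

f''(x) = 3*x^2 - 10*x - 12
Second-derivative test at each critical point:
  f''(-3) = 45 > 0 → local minimum
  f''(2) = -20 < 0 → local maximum
  f''(6) = 36 > 0 → local minimum

Critical points: x = -3 (local minimum); x = 2 (local maximum); x = 6 (local minimum)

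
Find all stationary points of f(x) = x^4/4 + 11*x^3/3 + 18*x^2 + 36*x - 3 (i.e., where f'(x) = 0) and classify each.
f'(x) = x^3 + 11*x^2 + 36*x + 36

Solve f'(x) = 0:
  Factor: x^3 + 11*x^2 + 36*x + 36 = (x + 2)*(x + 3)*(x + 6) = 0.
  ⇒ x = -6, -3, -2

f''(x) = 3*x^2 + 22*x + 36
Second-derivative test at each critical point:
  f''(-6) = 12 > 0 → local minimum
  f''(-3) = -3 < 0 → local maximum
  f''(-2) = 4 > 0 → local minimum

Critical points: x = -6 (local minimum); x = -3 (local maximum); x = -2 (local minimum)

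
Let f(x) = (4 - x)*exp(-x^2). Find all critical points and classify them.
f'(x) = (2*x*(x - 4) - 1)*exp(-x^2)

Solve f'(x) = 0:
  f'(x) = (2*x^2 - 8*x - 1)·exp(-x^2) and exp(-x^2) > 0 for every x, so f'(x) = 0 ⇔ 2*x^2 - 8*x - 1 = 0.
  2*x^2 - 8*x - 1 = 0 has no rational roots; quadratic formula: x = (8 ± √72)/4.
  ⇒ x = 2 - 3*sqrt(2)/2 ≈ -0.1213, 2 + 3*sqrt(2)/2 ≈ 4.1213

f''(x) = 2*(2*x^2*(4 - x) + 3*x - 4)*exp(-x^2)
Second-derivative test at each critical point:
  f''(-0.1213) = -8.3613 < 0 → local maximum
  f''(4.1213) = 3.565e-07 > 0 → local minimum

Critical points: x = 2 - 3*sqrt(2)/2 ≈ -0.1213 (local maximum); x = 2 + 3*sqrt(2)/2 ≈ 4.1213 (local minimum)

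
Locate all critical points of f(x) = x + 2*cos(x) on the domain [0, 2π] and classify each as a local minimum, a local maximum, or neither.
f'(x) = 1 - 2*sin(x)

Solve f'(x) = 0 on [0, 2π]:
  f'(x) = 0 ⇔ sin(x) = 1/2, i.e. x = arcsin(1/2) + 2nπ or x = π − arcsin(1/2) + 2nπ; keep the solutions lying in [0, 2π].
  ⇒ x = pi/6 ≈ 0.5236, 5*pi/6 ≈ 2.6180

f''(x) = -2*cos(x)
Second-derivative test at each critical point:
  f''(0.5236) = -1.7321 < 0 → local maximum
  f''(2.6180) = 1.7321 > 0 → local minimum

Critical points: x = pi/6 ≈ 0.5236 (local maximum); x = 5*pi/6 ≈ 2.6180 (local minimum)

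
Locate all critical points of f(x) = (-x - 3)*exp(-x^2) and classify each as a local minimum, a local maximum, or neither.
f'(x) = (2*x*(x + 3) - 1)*exp(-x^2)

Solve f'(x) = 0:
  f'(x) = (2*x^2 + 6*x - 1)·exp(-x^2) and exp(-x^2) > 0 for every x, so f'(x) = 0 ⇔ 2*x^2 + 6*x - 1 = 0.
  2*x^2 + 6*x - 1 = 0 has no rational roots; quadratic formula: x = (-6 ± √44)/4.
  ⇒ x = -sqrt(11)/2 - 3/2 ≈ -3.1583, -3/2 + sqrt(11)/2 ≈ 0.1583

f''(x) = 2*(-2*x^2*(x + 3) + 3*x + 3)*exp(-x^2)
Second-derivative test at each critical point:
  f''(-3.1583) = -3.088e-04 < 0 → local maximum
  f''(0.1583) = 6.4691 > 0 → local minimum

Critical points: x = -sqrt(11)/2 - 3/2 ≈ -3.1583 (local maximum); x = -3/2 + sqrt(11)/2 ≈ 0.1583 (local minimum)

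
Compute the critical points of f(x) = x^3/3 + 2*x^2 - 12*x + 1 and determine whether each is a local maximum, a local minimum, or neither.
f'(x) = x^2 + 4*x - 12

Solve f'(x) = 0:
  Factor: x^2 + 4*x - 12 = (x - 2)*(x + 6) = 0.
  ⇒ x = -6, 2

f''(x) = 2*x + 4
Second-derivative test at each critical point:
  f''(-6) = -8 < 0 → local maximum
  f''(2) = 8 > 0 → local minimum

Critical points: x = -6 (local maximum); x = 2 (local minimum)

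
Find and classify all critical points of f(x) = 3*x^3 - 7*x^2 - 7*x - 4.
f'(x) = 9*x^2 - 14*x - 7

Solve f'(x) = 0:
  9*x^2 - 14*x - 7 = 0 has no rational roots; quadratic formula: x = (14 ± √448)/18.
  ⇒ x = 7/9 - 4*sqrt(7)/9 ≈ -0.3981, 7/9 + 4*sqrt(7)/9 ≈ 1.9537

f''(x) = 18*x - 14
Second-derivative test at each critical point:
  f''(-0.3981) = -21.1660 < 0 → local maximum
  f''(1.9537) = 21.1660 > 0 → local minimum

Critical points: x = 7/9 - 4*sqrt(7)/9 ≈ -0.3981 (local maximum); x = 7/9 + 4*sqrt(7)/9 ≈ 1.9537 (local minimum)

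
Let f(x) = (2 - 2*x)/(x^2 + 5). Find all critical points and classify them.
f'(x) = 2*(-x^2 + 2*x*(x - 1) - 5)/(x^2 + 5)^2

Solve f'(x) = 0:
  f'(x) = 2*(x^2 - 2*x - 5)/(x^2 + 5)^2; the denominator is positive wherever f is defined, so f'(x) = 0 ⇔ 2*x^2 - 4*x - 10 = 0.
  Factor: 2*x^2 - 4*x - 10 = 2*(x^2 - 2*x - 5); x^2 - 2*x - 5 = 0 has no rational roots; quadratic formula: x = (2 ± √24)/2.
  ⇒ x = 1 - sqrt(6) ≈ -1.4495, 1 + sqrt(6) ≈ 3.4495

f''(x) = 4*(4*x^2*(1 - x) + (3*x - 1)*(x^2 + 5))/(x^2 + 5)^3
Second-derivative test at each critical point:
  f''(-1.4495) = -0.1943 < 0 → local maximum
  f''(3.4495) = 0.0343 > 0 → local minimum

Critical points: x = 1 - sqrt(6) ≈ -1.4495 (local maximum); x = 1 + sqrt(6) ≈ 3.4495 (local minimum)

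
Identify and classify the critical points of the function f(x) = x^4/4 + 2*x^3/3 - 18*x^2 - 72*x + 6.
f'(x) = x^3 + 2*x^2 - 36*x - 72

Solve f'(x) = 0:
  Factor: x^3 + 2*x^2 - 36*x - 72 = (x - 6)*(x + 2)*(x + 6) = 0.
  ⇒ x = -6, -2, 6

f''(x) = 3*x^2 + 4*x - 36
Second-derivative test at each critical point:
  f''(-6) = 48 > 0 → local minimum
  f''(-2) = -32 < 0 → local maximum
  f''(6) = 96 > 0 → local minimum

Critical points: x = -6 (local minimum); x = -2 (local maximum); x = 6 (local minimum)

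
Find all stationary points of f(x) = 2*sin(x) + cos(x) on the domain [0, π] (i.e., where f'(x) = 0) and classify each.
f'(x) = -sin(x) + 2*cos(x)

Solve f'(x) = 0 on [0, π]:
  f'(x) = 0 ⇔ 2*cos(x) = sin(x) ⇔ tan(x) = 2, i.e. x = arctan(2) + nπ; keep the solutions lying in [0, π].
  ⇒ x = atan(2) ≈ 1.1071

f''(x) = -2*sin(x) - cos(x)
Second-derivative test at each critical point:
  f''(1.1071) = -2.2361 < 0 → local maximum

Critical points: x = atan(2) ≈ 1.1071 (local maximum)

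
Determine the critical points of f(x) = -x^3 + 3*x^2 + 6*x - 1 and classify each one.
f'(x) = -3*x^2 + 6*x + 6

Solve f'(x) = 0:
  Factor: -3*x^2 + 6*x + 6 = -3*(x^2 - 2*x - 2); x^2 - 2*x - 2 = 0 has no rational roots; quadratic formula: x = (2 ± √12)/2.
  ⇒ x = 1 - sqrt(3) ≈ -0.7321, 1 + sqrt(3) ≈ 2.7321

f''(x) = 6 - 6*x
Second-derivative test at each critical point:
  f''(-0.7321) = 10.3923 > 0 → local minimum
  f''(2.7321) = -10.3923 < 0 → local maximum

Critical points: x = 1 - sqrt(3) ≈ -0.7321 (local minimum); x = 1 + sqrt(3) ≈ 2.7321 (local maximum)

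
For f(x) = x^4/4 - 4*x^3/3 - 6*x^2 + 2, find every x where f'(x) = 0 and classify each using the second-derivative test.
f'(x) = x*(x^2 - 4*x - 12)

Solve f'(x) = 0:
  Factor: x^3 - 4*x^2 - 12*x = x*(x - 6)*(x + 2) = 0.
  ⇒ x = -2, 0, 6

f''(x) = 3*x^2 - 8*x - 12
Second-derivative test at each critical point:
  f''(-2) = 16 > 0 → local minimum
  f''(0) = -12 < 0 → local maximum
  f''(6) = 48 > 0 → local minimum

Critical points: x = -2 (local minimum); x = 0 (local maximum); x = 6 (local minimum)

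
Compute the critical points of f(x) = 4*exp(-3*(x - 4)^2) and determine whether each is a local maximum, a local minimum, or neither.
f'(x) = 24*(4 - x)*exp(-3*(x - 4)^2)

Solve f'(x) = 0:
  f'(x) = (96 - 24*x)·exp(-3*(x - 4)^2) and exp(-3*(x - 4)^2) > 0 for every x, so f'(x) = 0 ⇔ 96 - 24*x = 0.
  Factor: 96 - 24*x = -24*(x - 4) = 0.
  ⇒ x = 4

f''(x) = 24*(6*(x - 4)^2 - 1)*exp(-3*(x - 4)^2)
Second-derivative test at each critical point:
  f''(4) = -24 < 0 → local maximum

Critical points: x = 4 (local maximum)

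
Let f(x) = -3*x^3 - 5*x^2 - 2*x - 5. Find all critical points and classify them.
f'(x) = -9*x^2 - 10*x - 2

Solve f'(x) = 0:
  9*x^2 + 10*x + 2 = 0 has no rational roots; quadratic formula: x = (-10 ± √28)/18.
  ⇒ x = -5/9 - sqrt(7)/9 ≈ -0.8495, -5/9 + sqrt(7)/9 ≈ -0.2616

f''(x) = -18*x - 10
Second-derivative test at each critical point:
  f''(-0.8495) = 5.2915 > 0 → local minimum
  f''(-0.2616) = -5.2915 < 0 → local maximum

Critical points: x = -5/9 - sqrt(7)/9 ≈ -0.8495 (local minimum); x = -5/9 + sqrt(7)/9 ≈ -0.2616 (local maximum)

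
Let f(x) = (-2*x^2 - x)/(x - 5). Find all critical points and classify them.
f'(x) = (-2*x^2 + 20*x + 5)/(x^2 - 10*x + 25)

Solve f'(x) = 0:
  f'(x) = -(2*x^2 - 20*x - 5)/(x - 5)^2; the denominator is positive wherever f is defined, so f'(x) = 0 ⇔ -2*x^2 + 20*x + 5 = 0.
  2*x^2 - 20*x - 5 = 0 has no rational roots; quadratic formula: x = (20 ± √440)/4.
  ⇒ x = 5 - sqrt(110)/2 ≈ -0.2440, 5 + sqrt(110)/2 ≈ 10.2440

f''(x) = -110/(x^3 - 15*x^2 + 75*x - 125)
Second-derivative test at each critical point:
  f''(-0.2440) = 0.7628 > 0 → local minimum
  f''(10.2440) = -0.7628 < 0 → local maximum

Critical points: x = 5 - sqrt(110)/2 ≈ -0.2440 (local minimum); x = 5 + sqrt(110)/2 ≈ 10.2440 (local maximum)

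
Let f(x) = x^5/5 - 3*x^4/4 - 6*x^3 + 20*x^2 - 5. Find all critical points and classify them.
f'(x) = x*(x^3 - 3*x^2 - 18*x + 40)

Solve f'(x) = 0:
  Factor: x^4 - 3*x^3 - 18*x^2 + 40*x = x*(x - 5)*(x - 2)*(x + 4) = 0.
  ⇒ x = -4, 0, 2, 5

f''(x) = 4*x^3 - 9*x^2 - 36*x + 40
Second-derivative test at each critical point:
  f''(-4) = -216 < 0 → local maximum
  f''(0) = 40 > 0 → local minimum
  f''(2) = -36 < 0 → local maximum
  f''(5) = 135 > 0 → local minimum

Critical points: x = -4 (local maximum); x = 0 (local minimum); x = 2 (local maximum); x = 5 (local minimum)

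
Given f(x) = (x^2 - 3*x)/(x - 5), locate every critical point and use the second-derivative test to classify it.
f'(x) = (x^2 - 10*x + 15)/(x^2 - 10*x + 25)

Solve f'(x) = 0:
  f'(x) = (x^2 - 10*x + 15)/(x - 5)^2; the denominator is positive wherever f is defined, so f'(x) = 0 ⇔ x^2 - 10*x + 15 = 0.
  x^2 - 10*x + 15 = 0 has no rational roots; quadratic formula: x = (10 ± √40)/2.
  ⇒ x = 5 - sqrt(10) ≈ 1.8377, sqrt(10) + 5 ≈ 8.1623

f''(x) = 20/(x^3 - 15*x^2 + 75*x - 125)
Second-derivative test at each critical point:
  f''(1.8377) = -0.6325 < 0 → local maximum
  f''(8.1623) = 0.6325 > 0 → local minimum

Critical points: x = 5 - sqrt(10) ≈ 1.8377 (local maximum); x = sqrt(10) + 5 ≈ 8.1623 (local minimum)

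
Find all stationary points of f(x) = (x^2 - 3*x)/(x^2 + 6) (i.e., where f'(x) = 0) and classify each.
f'(x) = 3*(x^2 + 4*x - 6)/(x^4 + 12*x^2 + 36)

Solve f'(x) = 0:
  f'(x) = 3*(x^2 + 4*x - 6)/(x^2 + 6)^2; the denominator is positive wherever f is defined, so f'(x) = 0 ⇔ 3*x^2 + 12*x - 18 = 0.
  Factor: 3*x^2 + 12*x - 18 = 3*(x^2 + 4*x - 6); x^2 + 4*x - 6 = 0 has no rational roots; quadratic formula: x = (-4 ± √40)/2.
  ⇒ x = -sqrt(10) - 2 ≈ -5.1623, -2 + sqrt(10) ≈ 1.1623

f''(x) = 6*(-x^3 - 6*x^2 + 18*x + 12)/(x^6 + 18*x^4 + 108*x^2 + 216)
Second-derivative test at each critical point:
  f''(-5.1623) = -0.0178 < 0 → local maximum
  f''(1.1623) = 0.3511 > 0 → local minimum

Critical points: x = -sqrt(10) - 2 ≈ -5.1623 (local maximum); x = -2 + sqrt(10) ≈ 1.1623 (local minimum)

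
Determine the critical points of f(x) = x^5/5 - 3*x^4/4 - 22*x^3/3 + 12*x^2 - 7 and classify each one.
f'(x) = x*(x^3 - 3*x^2 - 22*x + 24)

Solve f'(x) = 0:
  Factor: x^4 - 3*x^3 - 22*x^2 + 24*x = x*(x - 6)*(x - 1)*(x + 4) = 0.
  ⇒ x = -4, 0, 1, 6

f''(x) = 4*x^3 - 9*x^2 - 44*x + 24
Second-derivative test at each critical point:
  f''(-4) = -200 < 0 → local maximum
  f''(0) = 24 > 0 → local minimum
  f''(1) = -25 < 0 → local maximum
  f''(6) = 300 > 0 → local minimum

Critical points: x = -4 (local maximum); x = 0 (local minimum); x = 1 (local maximum); x = 6 (local minimum)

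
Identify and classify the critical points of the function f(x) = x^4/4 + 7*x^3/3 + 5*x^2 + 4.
f'(x) = x*(x^2 + 7*x + 10)

Solve f'(x) = 0:
  Factor: x^3 + 7*x^2 + 10*x = x*(x + 2)*(x + 5) = 0.
  ⇒ x = -5, -2, 0

f''(x) = 3*x^2 + 14*x + 10
Second-derivative test at each critical point:
  f''(-5) = 15 > 0 → local minimum
  f''(-2) = -6 < 0 → local maximum
  f''(0) = 10 > 0 → local minimum

Critical points: x = -5 (local minimum); x = -2 (local maximum); x = 0 (local minimum)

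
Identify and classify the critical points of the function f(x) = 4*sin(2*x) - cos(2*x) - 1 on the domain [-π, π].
f'(x) = 2*sin(2*x) + 8*cos(2*x)

Solve f'(x) = 0 on [-π, π]:
  f'(x) = 0 ⇔ 4*cos(2*x) = -sin(2*x) ⇔ tan(2*x) = -4, i.e. 2*x = arctan(-4) + nπ; keep the solutions lying in [-π, π].
  ⇒ x = -pi/2 - atan(4)/2 ≈ -2.2337, -atan(4)/2 ≈ -0.6629, -atan(4)/2 + pi/2 ≈ 0.9079, pi - atan(4)/2 ≈ 2.4787

f''(x) = -16*sin(2*x) + 4*cos(2*x)
Second-derivative test at each critical point:
  f''(-2.2337) = -16.4924 < 0 → local maximum
  f''(-0.6629) = 16.4924 > 0 → local minimum
  f''(0.9079) = -16.4924 < 0 → local maximum
  f''(2.4787) = 16.4924 > 0 → local minimum

Critical points: x = -pi/2 - atan(4)/2 ≈ -2.2337 (local maximum); x = -atan(4)/2 ≈ -0.6629 (local minimum); x = -atan(4)/2 + pi/2 ≈ 0.9079 (local maximum); x = pi - atan(4)/2 ≈ 2.4787 (local minimum)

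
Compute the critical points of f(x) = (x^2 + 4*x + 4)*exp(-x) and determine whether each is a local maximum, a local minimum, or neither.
f'(x) = x*(-x - 2)*exp(-x)

Solve f'(x) = 0:
  f'(x) = (-x^2 - 2*x)·exp(-x) and exp(-x) > 0 for every x, so f'(x) = 0 ⇔ -x^2 - 2*x = 0.
  Factor: -x^2 - 2*x = -x*(x + 2) = 0.
  ⇒ x = -2, 0

f''(x) = (x^2 - 2)*exp(-x)
Second-derivative test at each critical point:
  f''(-2) = 14.7781 > 0 → local minimum
  f''(0) = -2 < 0 → local maximum

Critical points: x = -2 (local minimum); x = 0 (local maximum)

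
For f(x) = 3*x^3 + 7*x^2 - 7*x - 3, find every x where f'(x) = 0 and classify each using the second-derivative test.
f'(x) = 9*x^2 + 14*x - 7

Solve f'(x) = 0:
  9*x^2 + 14*x - 7 = 0 has no rational roots; quadratic formula: x = (-14 ± √448)/18.
  ⇒ x = -4*sqrt(7)/9 - 7/9 ≈ -1.9537, -7/9 + 4*sqrt(7)/9 ≈ 0.3981

f''(x) = 18*x + 14
Second-derivative test at each critical point:
  f''(-1.9537) = -21.1660 < 0 → local maximum
  f''(0.3981) = 21.1660 > 0 → local minimum

Critical points: x = -4*sqrt(7)/9 - 7/9 ≈ -1.9537 (local maximum); x = -7/9 + 4*sqrt(7)/9 ≈ 0.3981 (local minimum)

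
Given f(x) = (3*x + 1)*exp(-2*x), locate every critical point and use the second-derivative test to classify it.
f'(x) = (1 - 6*x)*exp(-2*x)

Solve f'(x) = 0:
  f'(x) = (1 - 6*x)·exp(-2*x) and exp(-2*x) > 0 for every x, so f'(x) = 0 ⇔ 1 - 6*x = 0.
  1 - 6*x = 0.
  ⇒ x = 1/6

f''(x) = 4*(3*x - 2)*exp(-2*x)
Second-derivative test at each critical point:
  f''(1/6) = -4.2992 < 0 → local maximum

Critical points: x = 1/6 (local maximum)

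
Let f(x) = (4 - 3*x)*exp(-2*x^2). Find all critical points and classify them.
f'(x) = (4*x*(3*x - 4) - 3)*exp(-2*x^2)

Solve f'(x) = 0:
  f'(x) = (12*x^2 - 16*x - 3)·exp(-2*x^2) and exp(-2*x^2) > 0 for every x, so f'(x) = 0 ⇔ 12*x^2 - 16*x - 3 = 0.
  Factor: 12*x^2 - 16*x - 3 = (2*x - 3)*(6*x + 1) = 0.
  ⇒ x = -1/6, 3/2

f''(x) = 4*(4*x^2*(4 - 3*x) + 9*x - 4)*exp(-2*x^2)
Second-derivative test at each critical point:
  f''(-1/6) = -18.9192 < 0 → local maximum
  f''(3/2) = 0.2222 > 0 → local minimum

Critical points: x = -1/6 (local maximum); x = 3/2 (local minimum)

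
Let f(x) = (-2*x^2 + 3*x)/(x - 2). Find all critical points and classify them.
f'(x) = 2*(-x^2 + 4*x - 3)/(x^2 - 4*x + 4)

Solve f'(x) = 0:
  f'(x) = -2*(x - 3)*(x - 1)/(x - 2)^2; the denominator is positive wherever f is defined, so f'(x) = 0 ⇔ -2*x^2 + 8*x - 6 = 0.
  Factor: -2*x^2 + 8*x - 6 = -2*(x - 3)*(x - 1) = 0.
  ⇒ x = 1, 3

f''(x) = -4/(x^3 - 6*x^2 + 12*x - 8)
Second-derivative test at each critical point:
  f''(1) = 4 > 0 → local minimum
  f''(3) = -4 < 0 → local maximum

Critical points: x = 1 (local minimum); x = 3 (local maximum)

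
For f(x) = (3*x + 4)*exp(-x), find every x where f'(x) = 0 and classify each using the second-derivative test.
f'(x) = (-3*x - 1)*exp(-x)

Solve f'(x) = 0:
  f'(x) = (-3*x - 1)·exp(-x) and exp(-x) > 0 for every x, so f'(x) = 0 ⇔ -3*x - 1 = 0.
  -3*x - 1 = 0.
  ⇒ x = -1/3

f''(x) = (3*x - 2)*exp(-x)
Second-derivative test at each critical point:
  f''(-1/3) = -4.1868 < 0 → local maximum

Critical points: x = -1/3 (local maximum)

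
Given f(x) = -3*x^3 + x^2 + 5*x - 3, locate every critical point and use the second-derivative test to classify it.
f'(x) = -9*x^2 + 2*x + 5

Solve f'(x) = 0:
  9*x^2 - 2*x - 5 = 0 has no rational roots; quadratic formula: x = (2 ± √184)/18.
  ⇒ x = 1/9 - sqrt(46)/9 ≈ -0.6425, 1/9 + sqrt(46)/9 ≈ 0.8647

f''(x) = 2 - 18*x
Second-derivative test at each critical point:
  f''(-0.6425) = 13.5647 > 0 → local minimum
  f''(0.8647) = -13.5647 < 0 → local maximum

Critical points: x = 1/9 - sqrt(46)/9 ≈ -0.6425 (local minimum); x = 1/9 + sqrt(46)/9 ≈ 0.8647 (local maximum)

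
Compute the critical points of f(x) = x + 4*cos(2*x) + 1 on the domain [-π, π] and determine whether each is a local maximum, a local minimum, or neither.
f'(x) = 1 - 8*sin(2*x)

Solve f'(x) = 0 on [-π, π]:
  f'(x) = 0 ⇔ sin(2*x) = 1/8, i.e. 2*x = arcsin(1/8) + 2nπ or 2*x = π − arcsin(1/8) + 2nπ; keep the solutions lying in [-π, π].
  ⇒ x = -pi + asin(1/8)/2 ≈ -3.0789, -pi/2 - asin(1/8)/2 ≈ -1.6335, asin(1/8)/2 ≈ 0.0627, -asin(1/8)/2 + pi/2 ≈ 1.5081

f''(x) = -16*cos(2*x)
Second-derivative test at each critical point:
  f''(-3.0789) = -15.8745 < 0 → local maximum
  f''(-1.6335) = 15.8745 > 0 → local minimum
  f''(0.0627) = -15.8745 < 0 → local maximum
  f''(1.5081) = 15.8745 > 0 → local minimum

Critical points: x = -pi + asin(1/8)/2 ≈ -3.0789 (local maximum); x = -pi/2 - asin(1/8)/2 ≈ -1.6335 (local minimum); x = asin(1/8)/2 ≈ 0.0627 (local maximum); x = -asin(1/8)/2 + pi/2 ≈ 1.5081 (local minimum)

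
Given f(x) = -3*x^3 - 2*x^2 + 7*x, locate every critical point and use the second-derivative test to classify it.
f'(x) = -9*x^2 - 4*x + 7

Solve f'(x) = 0:
  9*x^2 + 4*x - 7 = 0 has no rational roots; quadratic formula: x = (-4 ± √268)/18.
  ⇒ x = -sqrt(67)/9 - 2/9 ≈ -1.1317, -2/9 + sqrt(67)/9 ≈ 0.6873

f''(x) = -18*x - 4
Second-derivative test at each critical point:
  f''(-1.1317) = 16.3707 > 0 → local minimum
  f''(0.6873) = -16.3707 < 0 → local maximum

Critical points: x = -sqrt(67)/9 - 2/9 ≈ -1.1317 (local minimum); x = -2/9 + sqrt(67)/9 ≈ 0.6873 (local maximum)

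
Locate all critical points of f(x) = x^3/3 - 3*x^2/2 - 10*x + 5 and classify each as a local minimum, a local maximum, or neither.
f'(x) = x^2 - 3*x - 10

Solve f'(x) = 0:
  Factor: x^2 - 3*x - 10 = (x - 5)*(x + 2) = 0.
  ⇒ x = -2, 5

f''(x) = 2*x - 3
Second-derivative test at each critical point:
  f''(-2) = -7 < 0 → local maximum
  f''(5) = 7 > 0 → local minimum

Critical points: x = -2 (local maximum); x = 5 (local minimum)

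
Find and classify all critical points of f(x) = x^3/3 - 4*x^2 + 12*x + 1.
f'(x) = x^2 - 8*x + 12

Solve f'(x) = 0:
  Factor: x^2 - 8*x + 12 = (x - 6)*(x - 2) = 0.
  ⇒ x = 2, 6

f''(x) = 2*x - 8
Second-derivative test at each critical point:
  f''(2) = -4 < 0 → local maximum
  f''(6) = 4 > 0 → local minimum

Critical points: x = 2 (local maximum); x = 6 (local minimum)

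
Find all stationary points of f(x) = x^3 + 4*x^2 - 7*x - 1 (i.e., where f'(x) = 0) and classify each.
f'(x) = 3*x^2 + 8*x - 7

Solve f'(x) = 0:
  3*x^2 + 8*x - 7 = 0 has no rational roots; quadratic formula: x = (-8 ± √148)/6.
  ⇒ x = -sqrt(37)/3 - 4/3 ≈ -3.3609, -4/3 + sqrt(37)/3 ≈ 0.6943

f''(x) = 6*x + 8
Second-derivative test at each critical point:
  f''(-3.3609) = -12.1655 < 0 → local maximum
  f''(0.6943) = 12.1655 > 0 → local minimum

Critical points: x = -sqrt(37)/3 - 4/3 ≈ -3.3609 (local maximum); x = -4/3 + sqrt(37)/3 ≈ 0.6943 (local minimum)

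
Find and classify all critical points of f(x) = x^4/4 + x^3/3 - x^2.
f'(x) = x*(x^2 + x - 2)

Solve f'(x) = 0:
  Factor: x^3 + x^2 - 2*x = x*(x - 1)*(x + 2) = 0.
  ⇒ x = -2, 0, 1

f''(x) = 3*x^2 + 2*x - 2
Second-derivative test at each critical point:
  f''(-2) = 6 > 0 → local minimum
  f''(0) = -2 < 0 → local maximum
  f''(1) = 3 > 0 → local minimum

Critical points: x = -2 (local minimum); x = 0 (local maximum); x = 1 (local minimum)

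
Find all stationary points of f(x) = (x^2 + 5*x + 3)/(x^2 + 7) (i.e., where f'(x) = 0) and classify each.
f'(x) = (-5*x^2 + 8*x + 35)/(x^4 + 14*x^2 + 49)

Solve f'(x) = 0:
  f'(x) = -(5*x^2 - 8*x - 35)/(x^2 + 7)^2; the denominator is positive wherever f is defined, so f'(x) = 0 ⇔ -5*x^2 + 8*x + 35 = 0.
  5*x^2 - 8*x - 35 = 0 has no rational roots; quadratic formula: x = (8 ± √764)/10.
  ⇒ x = 4/5 - sqrt(191)/5 ≈ -1.9641, 4/5 + sqrt(191)/5 ≈ 3.5641

f''(x) = 2*(5*x^3 - 12*x^2 - 105*x + 28)/(x^6 + 21*x^4 + 147*x^2 + 343)
Second-derivative test at each critical point:
  f''(-1.9641) = 0.2345 > 0 → local minimum
  f''(3.5641) = -0.0712 < 0 → local maximum

Critical points: x = 4/5 - sqrt(191)/5 ≈ -1.9641 (local minimum); x = 4/5 + sqrt(191)/5 ≈ 3.5641 (local maximum)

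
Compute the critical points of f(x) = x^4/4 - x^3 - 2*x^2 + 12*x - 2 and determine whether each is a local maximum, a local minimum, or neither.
f'(x) = x^3 - 3*x^2 - 4*x + 12

Solve f'(x) = 0:
  Factor: x^3 - 3*x^2 - 4*x + 12 = (x - 3)*(x - 2)*(x + 2) = 0.
  ⇒ x = -2, 2, 3

f''(x) = 3*x^2 - 6*x - 4
Second-derivative test at each critical point:
  f''(-2) = 20 > 0 → local minimum
  f''(2) = -4 < 0 → local maximum
  f''(3) = 5 > 0 → local minimum

Critical points: x = -2 (local minimum); x = 2 (local maximum); x = 3 (local minimum)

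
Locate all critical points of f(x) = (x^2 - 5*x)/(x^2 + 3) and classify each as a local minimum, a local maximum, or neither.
f'(x) = (5*x^2 + 6*x - 15)/(x^4 + 6*x^2 + 9)

Solve f'(x) = 0:
  f'(x) = (5*x^2 + 6*x - 15)/(x^2 + 3)^2; the denominator is positive wherever f is defined, so f'(x) = 0 ⇔ 5*x^2 + 6*x - 15 = 0.
  5*x^2 + 6*x - 15 = 0 has no rational roots; quadratic formula: x = (-6 ± √336)/10.
  ⇒ x = -2*sqrt(21)/5 - 3/5 ≈ -2.4330, -3/5 + 2*sqrt(21)/5 ≈ 1.2330

f''(x) = 2*(-5*x^3 - 9*x^2 + 45*x + 9)/(x^6 + 9*x^4 + 27*x^2 + 27)
Second-derivative test at each critical point:
  f''(-2.4330) = -0.2304 < 0 → local maximum
  f''(1.2330) = 0.8971 > 0 → local minimum

Critical points: x = -2*sqrt(21)/5 - 3/5 ≈ -2.4330 (local maximum); x = -3/5 + 2*sqrt(21)/5 ≈ 1.2330 (local minimum)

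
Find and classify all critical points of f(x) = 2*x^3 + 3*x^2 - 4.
f'(x) = 6*x*(x + 1)

Solve f'(x) = 0:
  Factor: 6*x^2 + 6*x = 6*x*(x + 1) = 0.
  ⇒ x = -1, 0

f''(x) = 12*x + 6
Second-derivative test at each critical point:
  f''(-1) = -6 < 0 → local maximum
  f''(0) = 6 > 0 → local minimum

Critical points: x = -1 (local maximum); x = 0 (local minimum)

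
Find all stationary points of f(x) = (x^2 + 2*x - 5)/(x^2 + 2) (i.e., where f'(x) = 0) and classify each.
f'(x) = 2*(-x^2 + 7*x + 2)/(x^4 + 4*x^2 + 4)

Solve f'(x) = 0:
  f'(x) = -2*(x^2 - 7*x - 2)/(x^2 + 2)^2; the denominator is positive wherever f is defined, so f'(x) = 0 ⇔ -2*x^2 + 14*x + 4 = 0.
  Factor: -2*x^2 + 14*x + 4 = -2*(x^2 - 7*x - 2); x^2 - 7*x - 2 = 0 has no rational roots; quadratic formula: x = (7 ± √57)/2.
  ⇒ x = 7/2 - sqrt(57)/2 ≈ -0.2749, 7/2 + sqrt(57)/2 ≈ 7.2749

f''(x) = 2*(2*x^3 - 21*x^2 - 12*x + 14)/(x^6 + 6*x^4 + 12*x^2 + 8)
Second-derivative test at each critical point:
  f''(-0.2749) = 3.5050 > 0 → local minimum
  f''(7.2749) = -0.0050 < 0 → local maximum

Critical points: x = 7/2 - sqrt(57)/2 ≈ -0.2749 (local minimum); x = 7/2 + sqrt(57)/2 ≈ 7.2749 (local maximum)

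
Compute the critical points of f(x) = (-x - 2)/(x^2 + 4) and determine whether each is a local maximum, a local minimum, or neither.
f'(x) = (-x^2 + 2*x*(x + 2) - 4)/(x^2 + 4)^2

Solve f'(x) = 0:
  f'(x) = (x^2 + 4*x - 4)/(x^2 + 4)^2; the denominator is positive wherever f is defined, so f'(x) = 0 ⇔ x^2 + 4*x - 4 = 0.
  x^2 + 4*x - 4 = 0 has no rational roots; quadratic formula: x = (-4 ± √32)/2.
  ⇒ x = -2*sqrt(2) - 2 ≈ -4.8284, -2 + 2*sqrt(2) ≈ 0.8284

f''(x) = 2*(-4*x^2*(x + 2) + (3*x + 2)*(x^2 + 4))/(x^2 + 4)^3
Second-derivative test at each critical point:
  f''(-4.8284) = -0.0076 < 0 → local maximum
  f''(0.8284) = 0.2576 > 0 → local minimum

Critical points: x = -2*sqrt(2) - 2 ≈ -4.8284 (local maximum); x = -2 + 2*sqrt(2) ≈ 0.8284 (local minimum)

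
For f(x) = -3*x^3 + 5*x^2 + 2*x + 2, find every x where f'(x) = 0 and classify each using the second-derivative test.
f'(x) = -9*x^2 + 10*x + 2

Solve f'(x) = 0:
  9*x^2 - 10*x - 2 = 0 has no rational roots; quadratic formula: x = (10 ± √172)/18.
  ⇒ x = 5/9 - sqrt(43)/9 ≈ -0.1730, 5/9 + sqrt(43)/9 ≈ 1.2842

f''(x) = 10 - 18*x
Second-derivative test at each critical point:
  f''(-0.1730) = 13.1149 > 0 → local minimum
  f''(1.2842) = -13.1149 < 0 → local maximum

Critical points: x = 5/9 - sqrt(43)/9 ≈ -0.1730 (local minimum); x = 5/9 + sqrt(43)/9 ≈ 1.2842 (local maximum)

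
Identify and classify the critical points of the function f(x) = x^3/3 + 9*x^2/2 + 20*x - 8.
f'(x) = x^2 + 9*x + 20

Solve f'(x) = 0:
  Factor: x^2 + 9*x + 20 = (x + 4)*(x + 5) = 0.
  ⇒ x = -5, -4

f''(x) = 2*x + 9
Second-derivative test at each critical point:
  f''(-5) = -1 < 0 → local maximum
  f''(-4) = 1 > 0 → local minimum

Critical points: x = -5 (local maximum); x = -4 (local minimum)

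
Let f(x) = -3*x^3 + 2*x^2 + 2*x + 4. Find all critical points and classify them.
f'(x) = -9*x^2 + 4*x + 2

Solve f'(x) = 0:
  9*x^2 - 4*x - 2 = 0 has no rational roots; quadratic formula: x = (4 ± √88)/18.
  ⇒ x = 2/9 - sqrt(22)/9 ≈ -0.2989, 2/9 + sqrt(22)/9 ≈ 0.7434

f''(x) = 4 - 18*x
Second-derivative test at each critical point:
  f''(-0.2989) = 9.3808 > 0 → local minimum
  f''(0.7434) = -9.3808 < 0 → local maximum

Critical points: x = 2/9 - sqrt(22)/9 ≈ -0.2989 (local minimum); x = 2/9 + sqrt(22)/9 ≈ 0.7434 (local maximum)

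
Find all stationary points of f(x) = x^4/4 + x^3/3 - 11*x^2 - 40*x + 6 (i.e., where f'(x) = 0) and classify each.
f'(x) = x^3 + x^2 - 22*x - 40

Solve f'(x) = 0:
  Factor: x^3 + x^2 - 22*x - 40 = (x - 5)*(x + 2)*(x + 4) = 0.
  ⇒ x = -4, -2, 5

f''(x) = 3*x^2 + 2*x - 22
Second-derivative test at each critical point:
  f''(-4) = 18 > 0 → local minimum
  f''(-2) = -14 < 0 → local maximum
  f''(5) = 63 > 0 → local minimum

Critical points: x = -4 (local minimum); x = -2 (local maximum); x = 5 (local minimum)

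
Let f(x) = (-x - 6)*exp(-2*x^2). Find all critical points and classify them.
f'(x) = (4*x*(x + 6) - 1)*exp(-2*x^2)

Solve f'(x) = 0:
  f'(x) = (4*x^2 + 24*x - 1)·exp(-2*x^2) and exp(-2*x^2) > 0 for every x, so f'(x) = 0 ⇔ 4*x^2 + 24*x - 1 = 0.
  4*x^2 + 24*x - 1 = 0 has no rational roots; quadratic formula: x = (-24 ± √592)/8.
  ⇒ x = -sqrt(37)/2 - 3 ≈ -6.0414, -3 + sqrt(37)/2 ≈ 0.0414

f''(x) = 4*(-4*x^2*(x + 6) + 3*x + 6)*exp(-2*x^2)
Second-derivative test at each critical point:
  f''(-6.0414) = -4.832e-31 < 0 → local maximum
  f''(0.0414) = 24.2479 > 0 → local minimum

Critical points: x = -sqrt(37)/2 - 3 ≈ -6.0414 (local maximum); x = -3 + sqrt(37)/2 ≈ 0.0414 (local minimum)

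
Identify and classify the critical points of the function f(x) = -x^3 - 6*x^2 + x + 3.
f'(x) = -3*x^2 - 12*x + 1

Solve f'(x) = 0:
  3*x^2 + 12*x - 1 = 0 has no rational roots; quadratic formula: x = (-12 ± √156)/6.
  ⇒ x = -sqrt(39)/3 - 2 ≈ -4.0817, -2 + sqrt(39)/3 ≈ 0.0817

f''(x) = -6*x - 12
Second-derivative test at each critical point:
  f''(-4.0817) = 12.4900 > 0 → local minimum
  f''(0.0817) = -12.4900 < 0 → local maximum

Critical points: x = -sqrt(39)/3 - 2 ≈ -4.0817 (local minimum); x = -2 + sqrt(39)/3 ≈ 0.0817 (local maximum)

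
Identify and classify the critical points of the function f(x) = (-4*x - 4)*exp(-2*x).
f'(x) = 4*(2*x + 1)*exp(-2*x)

Solve f'(x) = 0:
  f'(x) = (8*x + 4)·exp(-2*x) and exp(-2*x) > 0 for every x, so f'(x) = 0 ⇔ 8*x + 4 = 0.
  Factor: 8*x + 4 = 4*(2*x + 1) = 0.
  ⇒ x = -1/2

f''(x) = -16*x*exp(-2*x)
Second-derivative test at each critical point:
  f''(-1/2) = 21.7463 > 0 → local minimum

Critical points: x = -1/2 (local minimum)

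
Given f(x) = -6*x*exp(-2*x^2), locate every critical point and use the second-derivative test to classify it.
f'(x) = 6*(4*x^2 - 1)*exp(-2*x^2)

Solve f'(x) = 0:
  f'(x) = (24*x^2 - 6)·exp(-2*x^2) and exp(-2*x^2) > 0 for every x, so f'(x) = 0 ⇔ 24*x^2 - 6 = 0.
  Factor: 24*x^2 - 6 = 6*(2*x - 1)*(2*x + 1) = 0.
  ⇒ x = -1/2, 1/2

f''(x) = (-96*x^3 + 72*x)*exp(-2*x^2)
Second-derivative test at each critical point:
  f''(-1/2) = -14.5567 < 0 → local maximum
  f''(1/2) = 14.5567 > 0 → local minimum

Critical points: x = -1/2 (local maximum); x = 1/2 (local minimum)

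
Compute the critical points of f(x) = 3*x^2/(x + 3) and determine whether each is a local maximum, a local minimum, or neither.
f'(x) = 3*x*(x + 6)/(x^2 + 6*x + 9)

Solve f'(x) = 0:
  f'(x) = 3*x*(x + 6)/(x + 3)^2; the denominator is positive wherever f is defined, so f'(x) = 0 ⇔ 3*x^2 + 18*x = 0.
  Factor: 3*x^2 + 18*x = 3*x*(x + 6) = 0.
  ⇒ x = -6, 0

f''(x) = 54/(x^3 + 9*x^2 + 27*x + 27)
Second-derivative test at each critical point:
  f''(-6) = -2 < 0 → local maximum
  f''(0) = 2 > 0 → local minimum

Critical points: x = -6 (local maximum); x = 0 (local minimum)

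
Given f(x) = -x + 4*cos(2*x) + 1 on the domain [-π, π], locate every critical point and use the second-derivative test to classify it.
f'(x) = -8*sin(2*x) - 1

Solve f'(x) = 0 on [-π, π]:
  f'(x) = 0 ⇔ sin(2*x) = -1/8, i.e. 2*x = arcsin(-1/8) + 2nπ or 2*x = π − arcsin(-1/8) + 2nπ; keep the solutions lying in [-π, π].
  ⇒ x = -pi/2 + asin(1/8)/2 ≈ -1.5081, -asin(1/8)/2 ≈ -0.0627, asin(1/8)/2 + pi/2 ≈ 1.6335, pi - asin(1/8)/2 ≈ 3.0789

f''(x) = -16*cos(2*x)
Second-derivative test at each critical point:
  f''(-1.5081) = 15.8745 > 0 → local minimum
  f''(-0.0627) = -15.8745 < 0 → local maximum
  f''(1.6335) = 15.8745 > 0 → local minimum
  f''(3.0789) = -15.8745 < 0 → local maximum

Critical points: x = -pi/2 + asin(1/8)/2 ≈ -1.5081 (local minimum); x = -asin(1/8)/2 ≈ -0.0627 (local maximum); x = asin(1/8)/2 + pi/2 ≈ 1.6335 (local minimum); x = pi - asin(1/8)/2 ≈ 3.0789 (local maximum)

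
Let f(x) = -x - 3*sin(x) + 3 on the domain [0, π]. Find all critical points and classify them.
f'(x) = -3*cos(x) - 1

Solve f'(x) = 0 on [0, π]:
  f'(x) = 0 ⇔ cos(x) = -1/3, i.e. x = ±arccos(-1/3) + 2nπ; keep the solutions lying in [0, π].
  ⇒ x = acos(-1/3) ≈ 1.9106

f''(x) = 3*sin(x)
Second-derivative test at each critical point:
  f''(1.9106) = 2.8284 > 0 → local minimum

Critical points: x = acos(-1/3) ≈ 1.9106 (local minimum)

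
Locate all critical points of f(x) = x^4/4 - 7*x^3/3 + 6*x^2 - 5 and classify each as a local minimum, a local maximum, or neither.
f'(x) = x*(x^2 - 7*x + 12)

Solve f'(x) = 0:
  Factor: x^3 - 7*x^2 + 12*x = x*(x - 4)*(x - 3) = 0.
  ⇒ x = 0, 3, 4

f''(x) = 3*x^2 - 14*x + 12
Second-derivative test at each critical point:
  f''(0) = 12 > 0 → local minimum
  f''(3) = -3 < 0 → local maximum
  f''(4) = 4 > 0 → local minimum

Critical points: x = 0 (local minimum); x = 3 (local maximum); x = 4 (local minimum)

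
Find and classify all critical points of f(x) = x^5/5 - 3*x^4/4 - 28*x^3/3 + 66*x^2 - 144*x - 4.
f'(x) = x^4 - 3*x^3 - 28*x^2 + 132*x - 144

Solve f'(x) = 0:
  Factor: x^4 - 3*x^3 - 28*x^2 + 132*x - 144 = (x - 4)*(x - 3)*(x - 2)*(x + 6) = 0.
  ⇒ x = -6, 2, 3, 4

f''(x) = 4*x^3 - 9*x^2 - 56*x + 132
Second-derivative test at each critical point:
  f''(-6) = -720 < 0 → local maximum
  f''(2) = 16 > 0 → local minimum
  f''(3) = -9 < 0 → local maximum
  f''(4) = 20 > 0 → local minimum

Critical points: x = -6 (local maximum); x = 2 (local minimum); x = 3 (local maximum); x = 4 (local minimum)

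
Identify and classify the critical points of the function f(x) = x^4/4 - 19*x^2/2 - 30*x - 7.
f'(x) = x^3 - 19*x - 30

Solve f'(x) = 0:
  Factor: x^3 - 19*x - 30 = (x - 5)*(x + 2)*(x + 3) = 0.
  ⇒ x = -3, -2, 5

f''(x) = 3*x^2 - 19
Second-derivative test at each critical point:
  f''(-3) = 8 > 0 → local minimum
  f''(-2) = -7 < 0 → local maximum
  f''(5) = 56 > 0 → local minimum

Critical points: x = -3 (local minimum); x = -2 (local maximum); x = 5 (local minimum)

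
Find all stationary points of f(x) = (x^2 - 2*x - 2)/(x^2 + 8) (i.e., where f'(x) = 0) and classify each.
f'(x) = 2*(x^2 + 10*x - 8)/(x^4 + 16*x^2 + 64)

Solve f'(x) = 0:
  f'(x) = 2*(x^2 + 10*x - 8)/(x^2 + 8)^2; the denominator is positive wherever f is defined, so f'(x) = 0 ⇔ 2*x^2 + 20*x - 16 = 0.
  Factor: 2*x^2 + 20*x - 16 = 2*(x^2 + 10*x - 8); x^2 + 10*x - 8 = 0 has no rational roots; quadratic formula: x = (-10 ± √132)/2.
  ⇒ x = -sqrt(33) - 5 ≈ -10.7446, -5 + sqrt(33) ≈ 0.7446

f''(x) = 4*(-x^3 - 15*x^2 + 24*x + 40)/(x^6 + 24*x^4 + 192*x^2 + 512)
Second-derivative test at each critical point:
  f''(-10.7446) = -0.0015 < 0 → local maximum
  f''(0.7446) = 0.3140 > 0 → local minimum

Critical points: x = -sqrt(33) - 5 ≈ -10.7446 (local maximum); x = -5 + sqrt(33) ≈ 0.7446 (local minimum)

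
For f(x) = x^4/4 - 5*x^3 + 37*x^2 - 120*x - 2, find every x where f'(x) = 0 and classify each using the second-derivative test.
f'(x) = x^3 - 15*x^2 + 74*x - 120

Solve f'(x) = 0:
  Factor: x^3 - 15*x^2 + 74*x - 120 = (x - 6)*(x - 5)*(x - 4) = 0.
  ⇒ x = 4, 5, 6

f''(x) = 3*x^2 - 30*x + 74
Second-derivative test at each critical point:
  f''(4) = 2 > 0 → local minimum
  f''(5) = -1 < 0 → local maximum
  f''(6) = 2 > 0 → local minimum

Critical points: x = 4 (local minimum); x = 5 (local maximum); x = 6 (local minimum)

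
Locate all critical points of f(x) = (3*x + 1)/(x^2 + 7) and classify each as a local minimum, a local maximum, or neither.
f'(x) = (-3*x^2 - 2*x + 21)/(x^4 + 14*x^2 + 49)

Solve f'(x) = 0:
  f'(x) = -(x + 3)*(3*x - 7)/(x^2 + 7)^2; the denominator is positive wherever f is defined, so f'(x) = 0 ⇔ -3*x^2 - 2*x + 21 = 0.
  Factor: -3*x^2 - 2*x + 21 = -(x + 3)*(3*x - 7) = 0.
  ⇒ x = -3, 7/3

f''(x) = 2*(4*x^2*(3*x + 1) - (9*x + 1)*(x^2 + 7))/(x^2 + 7)^3
Second-derivative test at each critical point:
  f''(-3) = 1/16 > 0 → local minimum
  f''(7/3) = -81/784 < 0 → local maximum

Critical points: x = -3 (local minimum); x = 7/3 (local maximum)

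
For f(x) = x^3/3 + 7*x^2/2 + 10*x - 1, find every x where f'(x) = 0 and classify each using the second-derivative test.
f'(x) = x^2 + 7*x + 10

Solve f'(x) = 0:
  Factor: x^2 + 7*x + 10 = (x + 2)*(x + 5) = 0.
  ⇒ x = -5, -2

f''(x) = 2*x + 7
Second-derivative test at each critical point:
  f''(-5) = -3 < 0 → local maximum
  f''(-2) = 3 > 0 → local minimum

Critical points: x = -5 (local maximum); x = -2 (local minimum)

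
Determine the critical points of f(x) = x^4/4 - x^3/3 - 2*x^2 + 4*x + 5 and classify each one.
f'(x) = x^3 - x^2 - 4*x + 4

Solve f'(x) = 0:
  Factor: x^3 - x^2 - 4*x + 4 = (x - 2)*(x - 1)*(x + 2) = 0.
  ⇒ x = -2, 1, 2

f''(x) = 3*x^2 - 2*x - 4
Second-derivative test at each critical point:
  f''(-2) = 12 > 0 → local minimum
  f''(1) = -3 < 0 → local maximum
  f''(2) = 4 > 0 → local minimum

Critical points: x = -2 (local minimum); x = 1 (local maximum); x = 2 (local minimum)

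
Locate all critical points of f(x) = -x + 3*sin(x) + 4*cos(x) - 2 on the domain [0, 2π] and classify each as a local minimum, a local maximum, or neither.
f'(x) = -4*sin(x) + 3*cos(x) - 1

Solve f'(x) = 0 on [0, 2π]:
  f'(x) = 0 ⇔ -4*sin(x) + 3*cos(x) = 1. Write the left side as R·cos(x + φ) with R = √(3² + 4²) = 5, cos φ = 3/5, sin φ = 4/5; then cos(x + φ) = 1/5. Solve for x and keep the solutions lying in [0, 2π].
  ⇒ x = atan((-4 + 6*sqrt(6))/(3 + 8*sqrt(6))) ≈ 0.4421, atan((-6*sqrt(6) - 4)/(3 - 8*sqrt(6))) + pi ≈ 3.9865

f''(x) = -3*sin(x) - 4*cos(x)
Second-derivative test at each critical point:
  f''(0.4421) = -4.8990 < 0 → local maximum
  f''(3.9865) = 4.8990 > 0 → local minimum

Critical points: x = atan((-4 + 6*sqrt(6))/(3 + 8*sqrt(6))) ≈ 0.4421 (local maximum); x = atan((-6*sqrt(6) - 4)/(3 - 8*sqrt(6))) + pi ≈ 3.9865 (local minimum)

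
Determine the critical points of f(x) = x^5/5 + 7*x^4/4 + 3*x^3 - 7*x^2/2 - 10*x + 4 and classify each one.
f'(x) = x^4 + 7*x^3 + 9*x^2 - 7*x - 10

Solve f'(x) = 0:
  Factor: x^4 + 7*x^3 + 9*x^2 - 7*x - 10 = (x - 1)*(x + 1)*(x + 2)*(x + 5) = 0.
  ⇒ x = -5, -2, -1, 1

f''(x) = 4*x^3 + 21*x^2 + 18*x - 7
Second-derivative test at each critical point:
  f''(-5) = -72 < 0 → local maximum
  f''(-2) = 9 > 0 → local minimum
  f''(-1) = -8 < 0 → local maximum
  f''(1) = 36 > 0 → local minimum

Critical points: x = -5 (local maximum); x = -2 (local minimum); x = -1 (local maximum); x = 1 (local minimum)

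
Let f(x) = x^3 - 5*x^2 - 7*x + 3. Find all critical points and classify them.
f'(x) = 3*x^2 - 10*x - 7

Solve f'(x) = 0:
  3*x^2 - 10*x - 7 = 0 has no rational roots; quadratic formula: x = (10 ± √184)/6.
  ⇒ x = 5/3 - sqrt(46)/3 ≈ -0.5941, 5/3 + sqrt(46)/3 ≈ 3.9274

f''(x) = 6*x - 10
Second-derivative test at each critical point:
  f''(-0.5941) = -13.5647 < 0 → local maximum
  f''(3.9274) = 13.5647 > 0 → local minimum

Critical points: x = 5/3 - sqrt(46)/3 ≈ -0.5941 (local maximum); x = 5/3 + sqrt(46)/3 ≈ 3.9274 (local minimum)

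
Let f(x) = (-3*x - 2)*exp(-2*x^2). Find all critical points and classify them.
f'(x) = (4*x*(3*x + 2) - 3)*exp(-2*x^2)

Solve f'(x) = 0:
  f'(x) = (12*x^2 + 8*x - 3)·exp(-2*x^2) and exp(-2*x^2) > 0 for every x, so f'(x) = 0 ⇔ 12*x^2 + 8*x - 3 = 0.
  12*x^2 + 8*x - 3 = 0 has no rational roots; quadratic formula: x = (-8 ± √208)/24.
  ⇒ x = -sqrt(13)/6 - 1/3 ≈ -0.9343, -1/3 + sqrt(13)/6 ≈ 0.2676

f''(x) = 4*(-12*x^3 - 8*x^2 + 9*x + 2)*exp(-2*x^2)
Second-derivative test at each critical point:
  f''(-0.9343) = -2.5171 < 0 → local maximum
  f''(0.2676) = 12.4979 > 0 → local minimum

Critical points: x = -sqrt(13)/6 - 1/3 ≈ -0.9343 (local maximum); x = -1/3 + sqrt(13)/6 ≈ 0.2676 (local minimum)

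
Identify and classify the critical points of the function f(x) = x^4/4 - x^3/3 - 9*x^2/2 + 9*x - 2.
f'(x) = x^3 - x^2 - 9*x + 9

Solve f'(x) = 0:
  Factor: x^3 - x^2 - 9*x + 9 = (x - 3)*(x - 1)*(x + 3) = 0.
  ⇒ x = -3, 1, 3

f''(x) = 3*x^2 - 2*x - 9
Second-derivative test at each critical point:
  f''(-3) = 24 > 0 → local minimum
  f''(1) = -8 < 0 → local maximum
  f''(3) = 12 > 0 → local minimum

Critical points: x = -3 (local minimum); x = 1 (local maximum); x = 3 (local minimum)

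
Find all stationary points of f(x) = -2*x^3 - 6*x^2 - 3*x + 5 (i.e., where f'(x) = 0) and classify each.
f'(x) = -6*x^2 - 12*x - 3

Solve f'(x) = 0:
  Factor: -6*x^2 - 12*x - 3 = -3*(2*x^2 + 4*x + 1); 2*x^2 + 4*x + 1 = 0 has no rational roots; quadratic formula: x = (-4 ± √8)/4.
  ⇒ x = -1 - sqrt(2)/2 ≈ -1.7071, -1 + sqrt(2)/2 ≈ -0.2929

f''(x) = -12*x - 12
Second-derivative test at each critical point:
  f''(-1.7071) = 8.4853 > 0 → local minimum
  f''(-0.2929) = -8.4853 < 0 → local maximum

Critical points: x = -1 - sqrt(2)/2 ≈ -1.7071 (local minimum); x = -1 + sqrt(2)/2 ≈ -0.2929 (local maximum)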